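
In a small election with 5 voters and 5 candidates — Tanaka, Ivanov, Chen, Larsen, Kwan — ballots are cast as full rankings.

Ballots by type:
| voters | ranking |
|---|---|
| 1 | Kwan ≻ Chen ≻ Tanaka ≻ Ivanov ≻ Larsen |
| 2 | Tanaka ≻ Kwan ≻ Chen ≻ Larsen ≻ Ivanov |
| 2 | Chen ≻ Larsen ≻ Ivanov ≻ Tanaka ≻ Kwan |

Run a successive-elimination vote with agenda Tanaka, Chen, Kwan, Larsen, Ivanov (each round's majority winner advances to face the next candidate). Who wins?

Round 1: Tanaka vs Chen — 2–3, Chen advances.
Round 2: Chen vs Kwan — 2–3, Kwan advances.
Round 3: Kwan vs Larsen — 3–2, Kwan advances.
Round 4: Kwan vs Ivanov — 3–2, Kwan advances.
Kwan survives the agenda.

Kwan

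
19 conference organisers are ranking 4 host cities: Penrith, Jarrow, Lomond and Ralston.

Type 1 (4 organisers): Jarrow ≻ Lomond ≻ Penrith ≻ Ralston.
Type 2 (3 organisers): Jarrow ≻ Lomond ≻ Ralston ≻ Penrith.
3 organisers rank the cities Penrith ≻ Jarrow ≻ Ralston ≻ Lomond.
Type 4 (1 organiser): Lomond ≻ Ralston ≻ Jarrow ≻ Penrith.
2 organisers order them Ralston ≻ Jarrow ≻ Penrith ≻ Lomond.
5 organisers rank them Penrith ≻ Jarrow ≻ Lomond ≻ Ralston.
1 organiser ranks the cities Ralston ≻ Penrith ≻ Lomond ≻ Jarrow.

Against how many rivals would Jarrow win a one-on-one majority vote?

3

Jarrow against each rival (19 organisers):
Jarrow vs Penrith: 4+3+1+2 = 10 for Jarrow, 9 for Penrith — Jarrow by 10–9.
Jarrow–Lomond: Jarrow 17–2.
Jarrow vs Ralston: Jarrow is ranked higher on 4+3+3+5 = 15 ballots, Ralston on 4. Jarrow wins 15–4.
Jarrow beats Penrith, Lomond, Ralston — 3 pairwise wins.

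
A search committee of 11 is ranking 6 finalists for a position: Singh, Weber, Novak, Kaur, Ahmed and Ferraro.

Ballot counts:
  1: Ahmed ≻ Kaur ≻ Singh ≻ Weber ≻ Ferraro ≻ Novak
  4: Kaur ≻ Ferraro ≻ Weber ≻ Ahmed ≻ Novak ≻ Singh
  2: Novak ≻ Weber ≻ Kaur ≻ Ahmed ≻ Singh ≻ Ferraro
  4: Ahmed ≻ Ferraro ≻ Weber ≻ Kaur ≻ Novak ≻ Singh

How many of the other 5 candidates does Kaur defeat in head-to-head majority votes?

Kaur against each rival (11 committee members):
Kaur vs Singh: Kaur, 11–0.
Kaur vs Weber: 5 to 6, Weber.
Kaur vs Novak: 1+4+4 = 9 for Kaur, 2 for Novak — Kaur by 9–2.
Kaur–Ahmed: Kaur 6–5.
Kaur vs Ferraro: Kaur preferred on 1+4+2 = 7 ballots; Kaur wins 7–4.
Kaur beats Singh, Novak, Ahmed, Ferraro; loses to Weber — 4 pairwise wins.

4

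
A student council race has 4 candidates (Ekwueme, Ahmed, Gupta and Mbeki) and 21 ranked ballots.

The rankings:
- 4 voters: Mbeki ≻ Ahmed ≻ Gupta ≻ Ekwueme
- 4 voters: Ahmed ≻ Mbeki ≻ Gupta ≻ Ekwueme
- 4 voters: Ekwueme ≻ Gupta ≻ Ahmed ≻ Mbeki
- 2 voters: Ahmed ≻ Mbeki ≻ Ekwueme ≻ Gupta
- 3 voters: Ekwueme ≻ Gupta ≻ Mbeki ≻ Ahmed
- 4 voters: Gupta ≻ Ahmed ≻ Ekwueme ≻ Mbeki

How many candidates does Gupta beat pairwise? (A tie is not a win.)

3

Gupta against each rival (21 voters):
Gupta vs Ekwueme: Gupta preferred on 4+4+4 = 12 ballots; Gupta wins 12–9.
Gupta vs Ahmed: Gupta is ranked higher on 4+3+4 = 11 ballots, Ahmed on 10. Gupta wins 11–10.
Gupta vs Mbeki: Gupta wins 11–10.
Gupta beats Ekwueme, Ahmed, Mbeki — 3 pairwise wins.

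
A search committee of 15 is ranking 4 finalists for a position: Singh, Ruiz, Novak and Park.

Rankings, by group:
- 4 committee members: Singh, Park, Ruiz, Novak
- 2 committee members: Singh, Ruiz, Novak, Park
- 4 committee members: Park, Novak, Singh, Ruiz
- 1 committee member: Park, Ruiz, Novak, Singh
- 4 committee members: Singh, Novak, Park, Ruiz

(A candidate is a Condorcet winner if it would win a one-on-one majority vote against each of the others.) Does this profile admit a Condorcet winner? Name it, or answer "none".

Singh

Pairwise majorities:
Singh vs Ruiz: 14 to 1, Singh.
Singh vs Novak: Singh is ranked higher on 4+2+4 = 10 ballots, Novak on 5. Singh wins 10–5.
Singh vs Park: Singh is ranked higher on 4+2+4 = 10 ballots, Park on 5. Singh wins 10–5.
Ruiz vs Novak: Novak, 8–7.
Ruiz–Park: Park 13–2.
Novak vs Park: Park wins 9–6.
Singh defeats every rival head-to-head and is the Condorcet winner.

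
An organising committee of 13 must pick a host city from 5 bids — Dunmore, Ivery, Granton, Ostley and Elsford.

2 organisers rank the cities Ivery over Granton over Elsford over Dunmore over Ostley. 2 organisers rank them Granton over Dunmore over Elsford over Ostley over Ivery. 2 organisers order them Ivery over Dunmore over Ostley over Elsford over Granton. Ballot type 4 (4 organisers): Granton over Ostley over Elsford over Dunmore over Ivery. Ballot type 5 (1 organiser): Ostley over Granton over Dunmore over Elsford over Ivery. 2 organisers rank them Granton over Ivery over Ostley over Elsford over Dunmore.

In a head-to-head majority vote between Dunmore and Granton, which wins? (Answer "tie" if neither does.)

Ballots ranking Dunmore above Granton: 2.
Ballots ranking Granton above Dunmore: 13 − 2 = 11.
Granton wins the head-to-head 11–2.

Granton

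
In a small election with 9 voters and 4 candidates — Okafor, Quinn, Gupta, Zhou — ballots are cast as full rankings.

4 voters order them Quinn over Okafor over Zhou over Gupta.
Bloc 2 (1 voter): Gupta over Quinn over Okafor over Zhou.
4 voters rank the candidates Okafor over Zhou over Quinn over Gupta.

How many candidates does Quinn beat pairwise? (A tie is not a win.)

Quinn against each rival (9 voters):
Quinn vs Okafor: 4+1 = 5 for Quinn, 4 for Okafor — Quinn by 5–4.
Quinn vs Gupta: Quinn is ranked higher on 4+4 = 8 ballots, Gupta on 1. Quinn wins 8–1.
Quinn vs Zhou: Quinn is ranked higher on 4+1 = 5 ballots, Zhou on 4. Quinn wins 5–4.
Quinn beats Okafor, Gupta, Zhou — 3 pairwise wins.

3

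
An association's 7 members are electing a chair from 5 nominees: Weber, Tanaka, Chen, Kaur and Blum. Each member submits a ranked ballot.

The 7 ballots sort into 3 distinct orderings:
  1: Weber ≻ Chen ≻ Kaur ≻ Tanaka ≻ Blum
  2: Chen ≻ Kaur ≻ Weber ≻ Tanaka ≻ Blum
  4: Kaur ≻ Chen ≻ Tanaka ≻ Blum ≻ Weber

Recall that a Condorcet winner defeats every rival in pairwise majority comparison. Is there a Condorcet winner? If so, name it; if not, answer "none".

Check each pair by majority over 7 ballots:
Weber vs Tanaka: Tanaka wins 4–3.
Weber vs Chen: Weber is ranked higher on 1 ballot, Chen on 6. Chen wins 6–1.
Weber vs Kaur: 1 to 6, Kaur.
Weber–Blum: Blum 4–3.
Tanaka vs Chen: Tanaka preferred on 0 ballots; Chen wins 7–0.
Tanaka vs Kaur: Tanaka is ranked higher on 0 ballots, Kaur on 7. Kaur wins 7–0.
Tanaka vs Blum: 1+2+4 = 7 for Tanaka, 0 for Blum — Tanaka by 7–0.
Chen–Kaur: Kaur 4–3.
Chen vs Blum: 7 to 0, Chen.
Kaur vs Blum: Kaur is ranked higher on 1+2+4 = 7 ballots, Blum on 0. Kaur wins 7–0.
Kaur wins every pairwise contest, so Kaur is the Condorcet winner.

Kaur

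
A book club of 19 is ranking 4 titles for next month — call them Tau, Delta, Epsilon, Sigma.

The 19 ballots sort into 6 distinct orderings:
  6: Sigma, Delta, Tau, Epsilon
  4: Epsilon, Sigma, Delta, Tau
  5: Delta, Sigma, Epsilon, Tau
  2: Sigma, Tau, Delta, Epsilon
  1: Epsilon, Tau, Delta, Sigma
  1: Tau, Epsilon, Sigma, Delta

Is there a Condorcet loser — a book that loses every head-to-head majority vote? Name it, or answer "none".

Pairwise majorities:
Tau vs Delta: Delta, 15–4.
Tau vs Epsilon: Epsilon, 10–9.
Tau–Sigma: Sigma 17–2.
Delta vs Epsilon: Delta wins 13–6.
Delta–Sigma: Sigma 13–6.
Epsilon vs Sigma: Epsilon preferred on 4+1+1 = 6 ballots; Sigma wins 13–6.
Tau loses to every other book — it is the Condorcet loser.

Tau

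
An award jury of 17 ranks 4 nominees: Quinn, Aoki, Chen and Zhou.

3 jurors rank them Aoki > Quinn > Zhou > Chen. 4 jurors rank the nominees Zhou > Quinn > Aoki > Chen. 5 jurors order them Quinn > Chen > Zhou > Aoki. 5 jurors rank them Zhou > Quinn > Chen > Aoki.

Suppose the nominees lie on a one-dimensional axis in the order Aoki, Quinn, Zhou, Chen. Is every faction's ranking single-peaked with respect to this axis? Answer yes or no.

no

Axis positions: Aoki=1, Quinn=2, Zhou=3, Chen=4.
Faction 1 (peak Aoki at position 1): ranking walks positions 1-2-3-4, expanding outward from the peak — single-peaked.
Faction 2 (peak Zhou at position 3): ranking walks positions 3-2-1-4, expanding outward from the peak — single-peaked.
Faction 3: ranking walks positions 2-4-3-1; Chen is ranked above Zhou even though Zhou lies between Chen and the peak Quinn on the axis — preferences dip and rise again. Not single-peaked.
Faction 4 (peak Zhou at position 3): ranking walks positions 3-2-4-1, expanding outward from the peak — single-peaked.
Faction 3 violates single-peakedness, so the profile is not single-peaked on this axis.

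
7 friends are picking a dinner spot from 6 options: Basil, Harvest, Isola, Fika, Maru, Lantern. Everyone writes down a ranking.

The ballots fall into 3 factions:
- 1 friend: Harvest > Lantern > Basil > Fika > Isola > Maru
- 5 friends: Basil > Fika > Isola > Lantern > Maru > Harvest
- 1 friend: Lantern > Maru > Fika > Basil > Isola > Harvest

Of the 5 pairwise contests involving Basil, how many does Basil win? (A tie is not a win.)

Basil against each rival (7 friends):
Basil vs Harvest: Basil, 6–1.
Basil vs Isola: Basil is ranked higher on 1+5+1 = 7 ballots, Isola on 0. Basil wins 7–0.
Basil–Fika: Basil 6–1.
Basil vs Maru: 6 to 1, Basil.
Basil–Lantern: Basil 5–2.
Basil beats Harvest, Isola, Fika, Maru, Lantern — 5 pairwise wins.

5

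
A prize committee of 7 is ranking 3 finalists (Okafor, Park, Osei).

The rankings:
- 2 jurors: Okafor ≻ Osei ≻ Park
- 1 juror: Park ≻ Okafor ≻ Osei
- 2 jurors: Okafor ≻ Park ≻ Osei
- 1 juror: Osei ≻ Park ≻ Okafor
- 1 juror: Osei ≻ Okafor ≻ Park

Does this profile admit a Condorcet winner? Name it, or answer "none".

Head-to-head results (7 jurors):
Okafor vs Park: Okafor wins 5–2.
Okafor vs Osei: Okafor, 5–2.
Park vs Osei: Osei, 4–3.
Okafor defeats every rival head-to-head and is the Condorcet winner.

Okafor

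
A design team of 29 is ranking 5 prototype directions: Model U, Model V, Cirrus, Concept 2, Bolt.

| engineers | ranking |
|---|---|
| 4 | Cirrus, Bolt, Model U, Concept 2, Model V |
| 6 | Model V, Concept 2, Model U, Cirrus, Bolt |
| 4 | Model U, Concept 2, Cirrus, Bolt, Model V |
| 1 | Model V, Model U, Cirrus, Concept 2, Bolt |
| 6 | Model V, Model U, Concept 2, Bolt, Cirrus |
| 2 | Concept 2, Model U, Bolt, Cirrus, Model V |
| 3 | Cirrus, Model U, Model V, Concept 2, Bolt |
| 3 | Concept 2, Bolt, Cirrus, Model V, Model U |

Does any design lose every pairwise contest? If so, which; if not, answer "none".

Pairwise majorities:
Model U–Model V: Model V 16–13.
Model U–Cirrus: Model U 19–10.
Model U vs Concept 2: 18 to 11, Model U.
Model U–Bolt: Model U 22–7.
Model V vs Cirrus: Model V preferred on 6+1+6 = 13 ballots; Cirrus wins 16–13.
Model V vs Concept 2: Model V is ranked higher on 6+1+6+3 = 16 ballots, Concept 2 on 13. Model V wins 16–13.
Model V vs Bolt: 16 to 13, Model V.
Cirrus vs Concept 2: Concept 2 wins 21–8.
Cirrus vs Bolt: Cirrus, 18–11.
Concept 2 vs Bolt: 25 to 4, Concept 2.
Bolt is beaten in every head-to-head and is the Condorcet loser.

Bolt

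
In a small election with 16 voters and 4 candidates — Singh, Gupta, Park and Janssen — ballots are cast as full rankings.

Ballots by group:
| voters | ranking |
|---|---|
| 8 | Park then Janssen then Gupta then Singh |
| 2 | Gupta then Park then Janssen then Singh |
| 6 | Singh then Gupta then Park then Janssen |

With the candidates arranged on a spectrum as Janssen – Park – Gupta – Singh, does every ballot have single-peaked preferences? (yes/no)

yes

Axis positions: Janssen=1, Park=2, Gupta=3, Singh=4.
Group 1 (peak Park at position 2): ranking walks positions 2-1-3-4, expanding outward from the peak — single-peaked.
Group 2 (peak Gupta at position 3): ranking walks positions 3-2-1-4, expanding outward from the peak — single-peaked.
Group 3 (peak Singh at position 4): ranking walks positions 4-3-2-1, expanding outward from the peak — single-peaked.
Every ranking is single-peaked on this axis.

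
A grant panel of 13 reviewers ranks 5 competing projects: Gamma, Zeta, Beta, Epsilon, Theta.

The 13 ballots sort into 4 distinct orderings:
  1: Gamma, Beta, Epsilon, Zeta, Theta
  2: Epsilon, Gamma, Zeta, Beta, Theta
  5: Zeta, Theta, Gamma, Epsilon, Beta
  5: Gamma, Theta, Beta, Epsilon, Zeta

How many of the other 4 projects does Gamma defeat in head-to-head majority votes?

Gamma against each rival (13 reviewers):
Gamma vs Zeta: Gamma preferred on 1+2+5 = 8 ballots; Gamma wins 8–5.
Gamma vs Beta: Gamma wins 13–0.
Gamma vs Epsilon: Gamma wins 11–2.
Gamma vs Theta: Gamma, 8–5.
Gamma beats Zeta, Beta, Epsilon, Theta — 4 pairwise wins.

4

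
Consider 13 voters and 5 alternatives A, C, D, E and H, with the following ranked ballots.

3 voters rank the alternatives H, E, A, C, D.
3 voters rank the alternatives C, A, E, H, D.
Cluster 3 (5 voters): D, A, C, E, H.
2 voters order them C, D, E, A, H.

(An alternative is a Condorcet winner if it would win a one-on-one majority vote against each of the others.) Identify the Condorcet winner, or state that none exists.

none

Check each pair by majority over 13 ballots:
A–C: A 8–5.
A vs D: D, 7–6.
A vs E: A wins 8–5.
A–H: A 10–3.
C vs D: C wins 8–5.
C vs E: C, 10–3.
C vs H: C, 10–3.
D vs E: D, 7–6.
D–H: D 7–6.
E–H: E 10–3.
No alternative is unbeaten: A loses to D; C loses to A; D loses to C; E loses to A; H loses to A. In particular A > C > D > A is a majority cycle — no Condorcet winner exists.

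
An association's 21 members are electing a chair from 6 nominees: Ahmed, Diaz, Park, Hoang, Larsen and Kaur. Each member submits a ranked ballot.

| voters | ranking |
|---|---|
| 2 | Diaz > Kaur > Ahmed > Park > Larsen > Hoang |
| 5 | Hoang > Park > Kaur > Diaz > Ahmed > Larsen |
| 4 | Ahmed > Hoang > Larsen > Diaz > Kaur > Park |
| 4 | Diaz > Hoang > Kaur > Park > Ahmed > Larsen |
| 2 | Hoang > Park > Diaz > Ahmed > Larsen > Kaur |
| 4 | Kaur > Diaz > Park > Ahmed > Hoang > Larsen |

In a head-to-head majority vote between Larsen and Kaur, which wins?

Kaur

Ballots ranking Larsen above Kaur: 4 + 2 = 6.
Ballots ranking Kaur above Larsen: 21 − 6 = 15.
Kaur wins the head-to-head 15–6.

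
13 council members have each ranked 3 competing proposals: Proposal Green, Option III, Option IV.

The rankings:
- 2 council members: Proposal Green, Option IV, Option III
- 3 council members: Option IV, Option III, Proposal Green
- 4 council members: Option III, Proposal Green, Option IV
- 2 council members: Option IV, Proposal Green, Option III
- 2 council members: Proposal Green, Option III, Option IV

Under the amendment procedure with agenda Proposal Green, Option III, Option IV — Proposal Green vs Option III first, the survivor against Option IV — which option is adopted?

Option IV

Round 1: Proposal Green vs Option III — 6–7, Option III advances.
Round 2: Option III vs Option IV — 6–7, Option IV advances.
The agenda winner is Option IV.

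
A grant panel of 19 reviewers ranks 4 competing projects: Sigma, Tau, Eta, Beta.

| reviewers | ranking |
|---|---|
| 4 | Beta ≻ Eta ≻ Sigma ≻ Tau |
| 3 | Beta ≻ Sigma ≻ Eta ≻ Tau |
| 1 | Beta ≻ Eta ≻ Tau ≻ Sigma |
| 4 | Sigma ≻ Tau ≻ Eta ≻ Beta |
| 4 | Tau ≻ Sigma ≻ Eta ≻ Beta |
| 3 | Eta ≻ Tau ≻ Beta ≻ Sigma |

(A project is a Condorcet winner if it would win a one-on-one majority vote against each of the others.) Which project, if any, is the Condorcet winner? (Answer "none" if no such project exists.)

none

Check each pair by majority over 19 ballots:
Sigma vs Tau: Sigma is ranked higher on 4+3+4 = 11 ballots, Tau on 8. Sigma wins 11–8.
Sigma vs Eta: 3+4+4 = 11 for Sigma, 8 for Eta — Sigma by 11–8.
Sigma vs Beta: 4+4 = 8 for Sigma, 11 for Beta — Beta by 11–8.
Tau vs Eta: Tau is ranked higher on 4+4 = 8 ballots, Eta on 11. Eta wins 11–8.
Tau vs Beta: Tau is ranked higher on 4+4+3 = 11 ballots, Beta on 8. Tau wins 11–8.
Eta vs Beta: Eta preferred on 4+4+3 = 11 ballots; Eta wins 11–8.
Every project loses at least once (Sigma loses to Beta; Tau loses to Sigma; Eta loses to Sigma; Beta loses to Tau). The majority relation contains the cycle Sigma → Tau → Beta → Sigma, so there is no Condorcet winner.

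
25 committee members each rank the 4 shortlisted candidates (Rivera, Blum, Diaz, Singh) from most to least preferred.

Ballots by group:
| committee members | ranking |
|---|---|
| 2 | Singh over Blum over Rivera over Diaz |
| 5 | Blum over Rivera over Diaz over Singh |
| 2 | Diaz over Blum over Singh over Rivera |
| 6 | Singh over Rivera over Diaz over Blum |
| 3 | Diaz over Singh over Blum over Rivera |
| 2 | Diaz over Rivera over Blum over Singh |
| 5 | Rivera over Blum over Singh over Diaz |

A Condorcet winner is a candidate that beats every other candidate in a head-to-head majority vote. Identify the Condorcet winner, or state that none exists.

Check each pair by majority over 25 ballots:
Rivera vs Blum: Rivera is ranked higher on 6+2+5 = 13 ballots, Blum on 12. Rivera wins 13–12.
Rivera vs Diaz: Rivera is ranked higher on 2+5+6+5 = 18 ballots, Diaz on 7. Rivera wins 18–7.
Rivera vs Singh: 5+2+5 = 12 for Rivera, 13 for Singh — Singh by 13–12.
Blum vs Diaz: Blum preferred on 2+5+5 = 12 ballots; Diaz wins 13–12.
Blum vs Singh: 5+2+2+5 = 14 for Blum, 11 for Singh — Blum by 14–11.
Diaz vs Singh: Diaz is ranked higher on 5+2+3+2 = 12 ballots, Singh on 13. Singh wins 13–12.
Each candidate drops at least one matchup (Rivera loses to Singh; Blum loses to Rivera; Diaz loses to Rivera; Singh loses to Blum); the cycle Rivera > Blum > Singh > Rivera rules out a Condorcet winner.

none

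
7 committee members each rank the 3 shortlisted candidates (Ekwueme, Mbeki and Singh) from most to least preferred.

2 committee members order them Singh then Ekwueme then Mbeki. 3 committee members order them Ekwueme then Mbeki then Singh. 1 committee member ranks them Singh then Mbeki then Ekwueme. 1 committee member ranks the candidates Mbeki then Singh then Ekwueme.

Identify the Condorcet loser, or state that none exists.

Pairwise majorities:
Ekwueme vs Mbeki: Ekwueme wins 5–2.
Ekwueme vs Singh: Singh wins 4–3.
Mbeki vs Singh: Mbeki is ranked higher on 3+1 = 4 ballots, Singh on 3. Mbeki wins 4–3.
Every candidate wins at least one matchup (Ekwueme beats Mbeki; Mbeki beats Singh; Singh beats Ekwueme), so there is no Condorcet loser.

none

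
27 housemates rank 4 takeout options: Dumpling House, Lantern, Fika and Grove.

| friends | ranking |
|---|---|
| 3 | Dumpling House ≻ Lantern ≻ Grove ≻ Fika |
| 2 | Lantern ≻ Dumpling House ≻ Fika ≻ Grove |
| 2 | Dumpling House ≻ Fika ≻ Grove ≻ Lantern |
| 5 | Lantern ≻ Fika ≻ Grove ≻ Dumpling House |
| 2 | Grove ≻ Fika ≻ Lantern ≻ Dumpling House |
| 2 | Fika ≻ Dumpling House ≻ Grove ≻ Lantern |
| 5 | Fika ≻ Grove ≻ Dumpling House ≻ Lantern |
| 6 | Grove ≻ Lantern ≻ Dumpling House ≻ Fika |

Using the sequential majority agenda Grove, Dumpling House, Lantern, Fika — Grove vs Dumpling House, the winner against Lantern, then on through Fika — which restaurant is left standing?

Round 1: Grove vs Dumpling House — 18–9, Grove advances.
Round 2: Grove vs Lantern — 17–10, Grove advances.
Round 3: Grove vs Fika — 11–16, Fika advances.
Fika survives the agenda.

Fika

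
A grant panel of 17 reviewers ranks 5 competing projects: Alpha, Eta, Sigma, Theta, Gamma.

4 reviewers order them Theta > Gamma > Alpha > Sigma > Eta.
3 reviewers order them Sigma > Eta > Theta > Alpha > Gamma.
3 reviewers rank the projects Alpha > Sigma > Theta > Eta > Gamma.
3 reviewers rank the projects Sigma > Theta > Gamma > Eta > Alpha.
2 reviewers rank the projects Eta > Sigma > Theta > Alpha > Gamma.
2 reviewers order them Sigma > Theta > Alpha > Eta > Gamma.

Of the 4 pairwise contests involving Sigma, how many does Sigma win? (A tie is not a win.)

4

Sigma against each rival (17 reviewers):
Sigma vs Alpha: Sigma, 10–7.
Sigma vs Eta: Sigma is ranked higher on 4+3+3+3+2 = 15 ballots, Eta on 2. Sigma wins 15–2.
Sigma vs Theta: Sigma, 13–4.
Sigma vs Gamma: Sigma wins 13–4.
Sigma beats Alpha, Eta, Theta, Gamma — 4 pairwise wins.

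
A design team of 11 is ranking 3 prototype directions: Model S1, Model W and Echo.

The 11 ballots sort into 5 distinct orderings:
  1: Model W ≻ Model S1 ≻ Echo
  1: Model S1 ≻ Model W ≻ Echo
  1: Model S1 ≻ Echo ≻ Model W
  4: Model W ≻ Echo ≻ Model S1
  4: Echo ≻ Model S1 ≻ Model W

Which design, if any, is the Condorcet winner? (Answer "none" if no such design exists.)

none

Pairwise majorities:
Model S1 vs Model W: 1+1+4 = 6 for Model S1, 5 for Model W — Model S1 by 6–5.
Model S1 vs Echo: Model S1 is ranked higher on 1+1+1 = 3 ballots, Echo on 8. Echo wins 8–3.
Model W vs Echo: Model W wins 6–5.
Every design loses at least once (Model S1 loses to Echo; Model W loses to Model S1; Echo loses to Model W). The majority relation contains the cycle Model S1 beats Model W beats Echo beats Model S1, so there is no Condorcet winner.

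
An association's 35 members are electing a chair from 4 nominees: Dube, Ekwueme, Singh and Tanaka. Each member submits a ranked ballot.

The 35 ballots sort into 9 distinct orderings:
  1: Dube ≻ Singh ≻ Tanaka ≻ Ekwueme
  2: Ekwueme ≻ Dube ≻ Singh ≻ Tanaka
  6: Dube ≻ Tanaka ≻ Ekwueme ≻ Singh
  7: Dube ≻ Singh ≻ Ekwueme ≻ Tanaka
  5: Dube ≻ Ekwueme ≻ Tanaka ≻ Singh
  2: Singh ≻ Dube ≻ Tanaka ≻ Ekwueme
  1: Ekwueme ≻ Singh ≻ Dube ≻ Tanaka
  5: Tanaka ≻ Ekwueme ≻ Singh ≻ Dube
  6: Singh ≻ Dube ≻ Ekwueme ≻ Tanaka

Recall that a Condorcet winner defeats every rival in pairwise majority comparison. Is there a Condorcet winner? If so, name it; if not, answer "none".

Check each pair by majority over 35 ballots:
Dube vs Ekwueme: 27 to 8, Dube.
Dube vs Singh: Dube wins 21–14.
Dube–Tanaka: Dube 30–5.
Ekwueme vs Singh: Ekwueme is ranked higher on 2+6+5+1+5 = 19 ballots, Singh on 16. Ekwueme wins 19–16.
Ekwueme vs Tanaka: Ekwueme preferred on 2+7+5+1+6 = 21 ballots; Ekwueme wins 21–14.
Singh vs Tanaka: 19 to 16, Singh.
Dube wins every pairwise contest, so Dube is the Condorcet winner.

Dube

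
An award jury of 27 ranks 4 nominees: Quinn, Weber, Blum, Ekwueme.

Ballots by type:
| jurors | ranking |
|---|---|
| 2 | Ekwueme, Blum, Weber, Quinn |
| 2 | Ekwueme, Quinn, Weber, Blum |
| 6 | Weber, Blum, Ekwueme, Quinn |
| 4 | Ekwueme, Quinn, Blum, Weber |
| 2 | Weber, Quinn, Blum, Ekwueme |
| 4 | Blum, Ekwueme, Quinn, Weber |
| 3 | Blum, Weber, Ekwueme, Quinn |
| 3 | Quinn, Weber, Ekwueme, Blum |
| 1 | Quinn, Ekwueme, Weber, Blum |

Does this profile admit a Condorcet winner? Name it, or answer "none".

Pairwise majorities:
Quinn–Weber: Quinn 14–13.
Quinn vs Blum: Blum wins 15–12.
Quinn vs Ekwueme: Ekwueme, 21–6.
Weber–Blum: Weber 14–13.
Weber vs Ekwueme: Weber, 14–13.
Blum–Ekwueme: Blum 15–12.
No nominee is unbeaten: Quinn loses to Blum; Weber loses to Quinn; Blum loses to Weber; Ekwueme loses to Weber. In particular Quinn > Weber > Blum > Quinn is a majority cycle — no Condorcet winner exists.

none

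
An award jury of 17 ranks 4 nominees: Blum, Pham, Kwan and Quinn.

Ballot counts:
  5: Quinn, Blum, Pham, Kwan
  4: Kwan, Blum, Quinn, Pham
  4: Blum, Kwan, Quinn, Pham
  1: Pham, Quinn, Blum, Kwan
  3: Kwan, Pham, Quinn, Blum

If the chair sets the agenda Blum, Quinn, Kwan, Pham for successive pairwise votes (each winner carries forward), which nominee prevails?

Kwan

Round 1: Blum vs Quinn — 8–9, Quinn advances.
Round 2: Quinn vs Kwan — 6–11, Kwan advances.
Round 3: Kwan vs Pham — 11–6, Kwan advances.
The agenda winner is Kwan.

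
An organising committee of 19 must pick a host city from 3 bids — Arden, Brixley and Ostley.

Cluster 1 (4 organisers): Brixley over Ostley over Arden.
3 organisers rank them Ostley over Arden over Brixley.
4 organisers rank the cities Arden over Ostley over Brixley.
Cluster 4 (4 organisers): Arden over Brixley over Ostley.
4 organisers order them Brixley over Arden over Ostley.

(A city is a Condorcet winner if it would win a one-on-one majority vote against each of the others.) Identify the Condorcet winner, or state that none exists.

Check each pair by majority over 19 ballots:
Arden vs Brixley: 11 to 8, Arden.
Arden vs Ostley: 12 to 7, Arden.
Brixley vs Ostley: 4+4+4 = 12 for Brixley, 7 for Ostley — Brixley by 12–7.
Arden beats each of Brixley, Ostley — Arden is the Condorcet winner.

Arden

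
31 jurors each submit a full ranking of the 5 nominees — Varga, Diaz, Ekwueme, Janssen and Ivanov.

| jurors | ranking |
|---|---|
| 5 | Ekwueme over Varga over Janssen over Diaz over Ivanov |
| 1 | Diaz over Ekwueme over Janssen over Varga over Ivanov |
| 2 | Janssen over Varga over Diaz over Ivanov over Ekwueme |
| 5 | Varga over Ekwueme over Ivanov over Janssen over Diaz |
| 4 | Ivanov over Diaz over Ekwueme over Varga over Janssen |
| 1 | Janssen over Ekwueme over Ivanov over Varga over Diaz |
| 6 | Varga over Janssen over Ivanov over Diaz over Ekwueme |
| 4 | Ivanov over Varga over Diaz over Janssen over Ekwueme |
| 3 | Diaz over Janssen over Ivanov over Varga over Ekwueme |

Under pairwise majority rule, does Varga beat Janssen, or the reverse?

Ballots ranking Varga above Janssen: 5 + 5 + 4 + 6 + 4 = 24.
Ballots ranking Janssen above Varga: 31 − 24 = 7.
Varga wins the head-to-head 24–7.

Varga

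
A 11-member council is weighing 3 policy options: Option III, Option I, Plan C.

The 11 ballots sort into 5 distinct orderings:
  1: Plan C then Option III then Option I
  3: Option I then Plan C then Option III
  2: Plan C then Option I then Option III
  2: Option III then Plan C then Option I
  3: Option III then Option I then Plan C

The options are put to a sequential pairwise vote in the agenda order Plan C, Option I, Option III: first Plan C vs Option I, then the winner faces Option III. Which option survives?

Option III

Round 1: Plan C vs Option I — 5–6, Option I advances.
Round 2: Option I vs Option III — 5–6, Option III advances.
The agenda winner is Option III.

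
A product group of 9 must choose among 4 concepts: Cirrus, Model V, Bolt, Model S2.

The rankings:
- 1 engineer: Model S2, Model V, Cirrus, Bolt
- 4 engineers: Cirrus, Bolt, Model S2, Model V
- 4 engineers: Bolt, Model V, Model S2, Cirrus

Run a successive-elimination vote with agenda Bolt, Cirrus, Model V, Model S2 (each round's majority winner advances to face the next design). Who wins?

Model S2

Round 1: Bolt vs Cirrus — 4–5, Cirrus advances.
Round 2: Cirrus vs Model V — 4–5, Model V advances.
Round 3: Model V vs Model S2 — 4–5, Model S2 advances.
Model S2 survives the agenda.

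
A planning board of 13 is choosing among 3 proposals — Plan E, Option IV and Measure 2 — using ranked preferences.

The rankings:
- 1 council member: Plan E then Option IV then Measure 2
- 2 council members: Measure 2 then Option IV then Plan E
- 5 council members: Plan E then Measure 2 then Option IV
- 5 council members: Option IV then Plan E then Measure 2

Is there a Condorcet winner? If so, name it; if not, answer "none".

none

Check each pair by majority over 13 ballots:
Plan E vs Option IV: 1+5 = 6 for Plan E, 7 for Option IV — Option IV by 7–6.
Plan E vs Measure 2: Plan E is ranked higher on 1+5+5 = 11 ballots, Measure 2 on 2. Plan E wins 11–2.
Option IV vs Measure 2: Option IV is ranked higher on 1+5 = 6 ballots, Measure 2 on 7. Measure 2 wins 7–6.
No option is unbeaten: Plan E loses to Option IV; Option IV loses to Measure 2; Measure 2 loses to Plan E. In particular Plan E → Measure 2 → Option IV → Plan E is a majority cycle — no Condorcet winner exists.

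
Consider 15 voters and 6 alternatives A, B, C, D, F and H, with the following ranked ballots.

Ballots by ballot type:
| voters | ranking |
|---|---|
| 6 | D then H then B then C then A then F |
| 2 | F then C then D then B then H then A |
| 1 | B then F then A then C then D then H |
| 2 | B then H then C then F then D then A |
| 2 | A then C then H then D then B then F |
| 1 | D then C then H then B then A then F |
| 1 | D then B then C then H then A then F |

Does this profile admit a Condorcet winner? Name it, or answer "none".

Pairwise majorities:
A vs B: 2 for A, 13 for B — B by 13–2.
A vs C: 3 to 12, C.
A vs D: A preferred on 1+2 = 3 ballots; D wins 12–3.
A vs F: 6+2+1+1 = 10 for A, 5 for F — A by 10–5.
A vs H: 3 to 12, H.
B vs C: B is ranked higher on 6+1+2+1 = 10 ballots, C on 5. B wins 10–5.
B vs D: 1+2 = 3 for B, 12 for D — D by 12–3.
B vs F: B is ranked higher on 6+1+2+2+1+1 = 13 ballots, F on 2. B wins 13–2.
B vs H: B is ranked higher on 2+1+2+1 = 6 ballots, H on 9. H wins 9–6.
C vs D: C preferred on 2+1+2+2 = 7 ballots; D wins 8–7.
C vs F: 6+2+2+1+1 = 12 for C, 3 for F — C by 12–3.
C vs H: 7 to 8, H.
D vs F: 10 to 5, D.
D vs H: D is ranked higher on 6+2+1+1+1 = 11 ballots, H on 4. D wins 11–4.
F vs H: F preferred on 2+1 = 3 ballots; H wins 12–3.
D defeats every rival head-to-head and is the Condorcet winner.

D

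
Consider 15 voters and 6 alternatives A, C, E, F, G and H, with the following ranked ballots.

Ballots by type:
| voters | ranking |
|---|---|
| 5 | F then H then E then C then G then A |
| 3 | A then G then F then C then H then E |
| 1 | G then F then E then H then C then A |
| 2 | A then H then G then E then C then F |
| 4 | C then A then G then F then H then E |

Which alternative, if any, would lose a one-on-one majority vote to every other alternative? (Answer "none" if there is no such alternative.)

none

Pairwise majorities:
A vs C: C, 10–5.
A vs E: A is ranked higher on 3+2+4 = 9 ballots, E on 6. A wins 9–6.
A vs F: A wins 9–6.
A vs G: A preferred on 3+2+4 = 9 ballots; A wins 9–6.
A vs H: A, 9–6.
C vs E: 7 to 8, E.
C vs F: 6 to 9, F.
C vs G: C, 9–6.
C–H: H 8–7.
E–F: F 13–2.
E vs G: G wins 10–5.
E vs H: 1 to 14, H.
F vs G: 5 to 10, G.
F vs H: 5+3+1+4 = 13 for F, 2 for H — F by 13–2.
G vs H: G preferred on 3+1+4 = 8 ballots; G wins 8–7.
Each alternative has at least one pairwise win (A beats E; C beats A; E beats C; F beats C; G beats E; H beats C) — no Condorcet loser.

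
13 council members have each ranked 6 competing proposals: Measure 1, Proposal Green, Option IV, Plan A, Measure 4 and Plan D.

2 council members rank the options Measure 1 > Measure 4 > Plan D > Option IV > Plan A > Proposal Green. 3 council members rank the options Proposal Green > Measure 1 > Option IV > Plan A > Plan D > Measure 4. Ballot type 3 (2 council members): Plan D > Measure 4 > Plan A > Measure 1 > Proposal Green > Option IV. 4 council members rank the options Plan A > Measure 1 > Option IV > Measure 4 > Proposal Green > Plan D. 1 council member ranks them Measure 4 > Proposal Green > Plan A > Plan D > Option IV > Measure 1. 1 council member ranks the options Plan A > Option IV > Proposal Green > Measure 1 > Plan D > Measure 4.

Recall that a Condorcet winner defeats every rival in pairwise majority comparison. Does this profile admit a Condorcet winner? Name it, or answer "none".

Plan A

Pairwise majorities:
Measure 1 vs Proposal Green: Measure 1, 8–5.
Measure 1 vs Option IV: Measure 1 wins 11–2.
Measure 1 vs Plan A: Plan A wins 8–5.
Measure 1 vs Measure 4: Measure 1 wins 10–3.
Measure 1 vs Plan D: 10 to 3, Measure 1.
Proposal Green vs Option IV: 3+2+1 = 6 for Proposal Green, 7 for Option IV — Option IV by 7–6.
Proposal Green vs Plan A: 4 to 9, Plan A.
Proposal Green vs Measure 4: 3+1 = 4 for Proposal Green, 9 for Measure 4 — Measure 4 by 9–4.
Proposal Green vs Plan D: 9 to 4, Proposal Green.
Option IV vs Plan A: Plan A wins 8–5.
Option IV vs Measure 4: Option IV preferred on 3+4+1 = 8 ballots; Option IV wins 8–5.
Option IV vs Plan D: Option IV wins 8–5.
Plan A–Measure 4: Plan A 8–5.
Plan A vs Plan D: 9 to 4, Plan A.
Measure 4 vs Plan D: Measure 4 wins 7–6.
Plan A defeats every rival head-to-head and is the Condorcet winner.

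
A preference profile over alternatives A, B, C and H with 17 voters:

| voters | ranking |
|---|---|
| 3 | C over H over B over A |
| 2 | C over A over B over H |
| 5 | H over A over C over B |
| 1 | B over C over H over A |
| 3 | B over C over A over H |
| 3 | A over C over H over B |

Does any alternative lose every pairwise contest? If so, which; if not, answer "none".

B

Head-to-head results (17 voters):
A vs B: 10 to 7, A.
A vs C: A preferred on 5+3 = 8 ballots; C wins 9–8.
A vs H: H wins 9–8.
B vs C: C wins 13–4.
B vs H: B is ranked higher on 2+1+3 = 6 ballots, H on 11. H wins 11–6.
C vs H: 3+2+1+3+3 = 12 for C, 5 for H — C by 12–5.
B is beaten in every head-to-head and is the Condorcet loser.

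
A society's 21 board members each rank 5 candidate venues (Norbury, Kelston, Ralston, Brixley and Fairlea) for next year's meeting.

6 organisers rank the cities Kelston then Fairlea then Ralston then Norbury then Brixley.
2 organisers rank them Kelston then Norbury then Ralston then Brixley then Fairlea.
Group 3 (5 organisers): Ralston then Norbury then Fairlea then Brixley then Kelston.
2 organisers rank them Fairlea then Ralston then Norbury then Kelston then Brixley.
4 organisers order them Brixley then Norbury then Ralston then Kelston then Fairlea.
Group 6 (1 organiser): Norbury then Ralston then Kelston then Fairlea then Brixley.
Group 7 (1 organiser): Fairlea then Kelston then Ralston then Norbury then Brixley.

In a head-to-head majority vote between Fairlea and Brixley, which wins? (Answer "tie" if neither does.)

Fairlea

Ballots ranking Fairlea above Brixley: 6 + 5 + 2 + 1 + 1 = 15.
Ballots ranking Brixley above Fairlea: 21 − 15 = 6.
Fairlea wins the head-to-head 15–6.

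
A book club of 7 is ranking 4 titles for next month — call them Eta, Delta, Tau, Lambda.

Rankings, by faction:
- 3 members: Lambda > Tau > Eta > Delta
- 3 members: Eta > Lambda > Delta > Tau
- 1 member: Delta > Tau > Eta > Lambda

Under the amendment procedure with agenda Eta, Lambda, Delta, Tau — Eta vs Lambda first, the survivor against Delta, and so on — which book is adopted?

Tau

Round 1: Eta vs Lambda — 4–3, Eta advances.
Round 2: Eta vs Delta — 6–1, Eta advances.
Round 3: Eta vs Tau — 3–4, Tau advances.
Tau survives the agenda.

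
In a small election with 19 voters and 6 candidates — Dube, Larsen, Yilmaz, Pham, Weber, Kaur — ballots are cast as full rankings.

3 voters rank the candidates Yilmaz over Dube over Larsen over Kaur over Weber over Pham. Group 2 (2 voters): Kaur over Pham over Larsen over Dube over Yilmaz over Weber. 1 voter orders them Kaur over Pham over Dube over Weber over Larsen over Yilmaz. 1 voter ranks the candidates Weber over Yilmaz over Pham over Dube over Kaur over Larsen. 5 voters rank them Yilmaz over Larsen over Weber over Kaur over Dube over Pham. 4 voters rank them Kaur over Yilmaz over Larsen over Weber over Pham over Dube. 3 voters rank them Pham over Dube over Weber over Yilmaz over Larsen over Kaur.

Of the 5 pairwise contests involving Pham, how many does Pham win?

Pham against each rival (19 voters):
Pham vs Dube: Pham is ranked higher on 2+1+1+4+3 = 11 ballots, Dube on 8. Pham wins 11–8.
Pham vs Larsen: Pham preferred on 2+1+1+3 = 7 ballots; Larsen wins 12–7.
Pham vs Yilmaz: Yilmaz, 13–6.
Pham vs Weber: Pham preferred on 2+1+3 = 6 ballots; Weber wins 13–6.
Pham vs Kaur: 1+3 = 4 for Pham, 15 for Kaur — Kaur by 15–4.
Pham beats Dube; loses to Larsen, Yilmaz, Weber, Kaur — 1 pairwise win.

1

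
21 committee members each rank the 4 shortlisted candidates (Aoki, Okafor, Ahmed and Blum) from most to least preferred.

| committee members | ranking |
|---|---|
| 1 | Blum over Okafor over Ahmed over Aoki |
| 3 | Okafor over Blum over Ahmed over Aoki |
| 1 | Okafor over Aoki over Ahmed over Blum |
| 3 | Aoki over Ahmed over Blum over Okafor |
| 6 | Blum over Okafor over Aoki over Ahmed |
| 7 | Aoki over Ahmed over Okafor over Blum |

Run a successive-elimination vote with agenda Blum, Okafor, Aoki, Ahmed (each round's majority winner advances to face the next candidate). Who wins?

Round 1: Blum vs Okafor — 10–11, Okafor advances.
Round 2: Okafor vs Aoki — 11–10, Okafor advances.
Round 3: Okafor vs Ahmed — 11–10, Okafor advances.
The agenda winner is Okafor.

Okafor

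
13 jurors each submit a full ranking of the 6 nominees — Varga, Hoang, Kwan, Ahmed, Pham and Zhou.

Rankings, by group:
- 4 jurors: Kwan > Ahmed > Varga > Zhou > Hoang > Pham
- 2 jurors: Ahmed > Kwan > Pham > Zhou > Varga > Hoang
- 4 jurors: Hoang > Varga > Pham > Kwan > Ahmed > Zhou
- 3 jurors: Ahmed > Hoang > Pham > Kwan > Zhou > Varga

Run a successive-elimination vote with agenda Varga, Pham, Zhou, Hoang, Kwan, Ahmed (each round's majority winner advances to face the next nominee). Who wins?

Round 1: Varga vs Pham — 8–5, Varga advances.
Round 2: Varga vs Zhou — 8–5, Varga advances.
Round 3: Varga vs Hoang — 6–7, Hoang advances.
Round 4: Hoang vs Kwan — 7–6, Hoang advances.
Round 5: Hoang vs Ahmed — 4–9, Ahmed advances.
Ahmed survives the agenda.

Ahmed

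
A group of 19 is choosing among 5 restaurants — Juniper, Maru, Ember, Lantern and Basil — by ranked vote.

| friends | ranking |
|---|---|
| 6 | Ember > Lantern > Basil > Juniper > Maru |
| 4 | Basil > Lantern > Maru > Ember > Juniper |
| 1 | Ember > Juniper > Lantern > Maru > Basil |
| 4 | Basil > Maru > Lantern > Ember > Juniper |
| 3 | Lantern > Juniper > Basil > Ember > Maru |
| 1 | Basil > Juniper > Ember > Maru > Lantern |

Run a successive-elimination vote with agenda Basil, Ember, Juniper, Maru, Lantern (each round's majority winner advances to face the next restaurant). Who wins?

Round 1: Basil vs Ember — 12–7, Basil advances.
Round 2: Basil vs Juniper — 15–4, Basil advances.
Round 3: Basil vs Maru — 18–1, Basil advances.
Round 4: Basil vs Lantern — 9–10, Lantern advances.
The agenda winner is Lantern.

Lantern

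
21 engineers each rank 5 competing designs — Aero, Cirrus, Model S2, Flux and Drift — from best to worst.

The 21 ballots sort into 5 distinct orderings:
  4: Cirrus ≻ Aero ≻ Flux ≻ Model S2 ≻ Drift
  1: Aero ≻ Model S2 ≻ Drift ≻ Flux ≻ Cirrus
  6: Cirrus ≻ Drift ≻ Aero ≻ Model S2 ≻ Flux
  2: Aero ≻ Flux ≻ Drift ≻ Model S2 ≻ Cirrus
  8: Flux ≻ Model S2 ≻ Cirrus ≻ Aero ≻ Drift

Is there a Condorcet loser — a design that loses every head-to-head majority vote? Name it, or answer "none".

Head-to-head results (21 engineers):
Aero–Cirrus: Cirrus 18–3.
Aero vs Model S2: Aero, 13–8.
Aero vs Flux: Aero, 13–8.
Aero vs Drift: Aero, 15–6.
Cirrus–Model S2: Model S2 11–10.
Cirrus–Flux: Flux 11–10.
Cirrus vs Drift: Cirrus wins 18–3.
Model S2 vs Flux: 1+6 = 7 for Model S2, 14 for Flux — Flux by 14–7.
Model S2 vs Drift: Model S2 is ranked higher on 4+1+8 = 13 ballots, Drift on 8. Model S2 wins 13–8.
Flux–Drift: Flux 14–7.
Drift loses to every other design — it is the Condorcet loser.

Drift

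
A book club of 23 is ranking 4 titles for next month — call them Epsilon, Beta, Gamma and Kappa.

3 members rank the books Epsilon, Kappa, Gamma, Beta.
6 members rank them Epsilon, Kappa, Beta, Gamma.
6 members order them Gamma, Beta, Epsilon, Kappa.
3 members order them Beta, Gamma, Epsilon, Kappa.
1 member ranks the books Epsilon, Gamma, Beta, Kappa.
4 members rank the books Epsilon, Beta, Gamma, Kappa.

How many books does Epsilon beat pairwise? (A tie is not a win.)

3

Epsilon against each rival (23 members):
Epsilon–Beta: Epsilon 14–9.
Epsilon vs Gamma: Epsilon wins 14–9.
Epsilon vs Kappa: 23 to 0, Epsilon.
Epsilon beats Beta, Gamma, Kappa — 3 pairwise wins.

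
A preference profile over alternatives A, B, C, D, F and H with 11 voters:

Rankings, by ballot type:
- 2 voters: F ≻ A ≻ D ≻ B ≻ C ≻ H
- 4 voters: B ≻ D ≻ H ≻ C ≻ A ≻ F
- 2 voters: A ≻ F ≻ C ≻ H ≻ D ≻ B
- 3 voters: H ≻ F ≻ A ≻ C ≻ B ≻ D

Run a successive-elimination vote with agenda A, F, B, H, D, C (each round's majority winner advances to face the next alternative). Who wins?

Round 1: A vs F — 6–5, A advances.
Round 2: A vs B — 7–4, A advances.
Round 3: A vs H — 4–7, H advances.
Round 4: H vs D — 5–6, D advances.
Round 5: D vs C — 6–5, D advances.
D survives the agenda.

D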